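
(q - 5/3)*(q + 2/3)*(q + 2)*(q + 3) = q^4 + 4*q^3 - q^2/9 - 104*q/9 - 20/3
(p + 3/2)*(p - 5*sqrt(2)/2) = p^2 - 5*sqrt(2)*p/2 + 3*p/2 - 15*sqrt(2)/4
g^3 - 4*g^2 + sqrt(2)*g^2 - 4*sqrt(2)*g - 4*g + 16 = (g - 4)*(g - sqrt(2))*(g + 2*sqrt(2))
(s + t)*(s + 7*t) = s^2 + 8*s*t + 7*t^2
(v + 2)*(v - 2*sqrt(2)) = v^2 - 2*sqrt(2)*v + 2*v - 4*sqrt(2)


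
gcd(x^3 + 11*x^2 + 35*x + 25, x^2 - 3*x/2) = 1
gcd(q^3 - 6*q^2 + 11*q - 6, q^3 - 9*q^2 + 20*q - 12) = q^2 - 3*q + 2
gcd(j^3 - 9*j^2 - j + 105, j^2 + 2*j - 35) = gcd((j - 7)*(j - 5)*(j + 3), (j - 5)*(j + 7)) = j - 5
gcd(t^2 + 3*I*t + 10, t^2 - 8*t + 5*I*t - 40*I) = t + 5*I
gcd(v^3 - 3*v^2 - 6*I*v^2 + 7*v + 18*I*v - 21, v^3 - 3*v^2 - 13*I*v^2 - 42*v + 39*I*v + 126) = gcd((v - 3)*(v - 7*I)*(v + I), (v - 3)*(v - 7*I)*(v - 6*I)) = v^2 + v*(-3 - 7*I) + 21*I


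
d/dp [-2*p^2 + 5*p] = 5 - 4*p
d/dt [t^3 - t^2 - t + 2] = 3*t^2 - 2*t - 1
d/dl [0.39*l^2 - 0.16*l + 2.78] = 0.78*l - 0.16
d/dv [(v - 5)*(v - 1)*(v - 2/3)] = 3*v^2 - 40*v/3 + 9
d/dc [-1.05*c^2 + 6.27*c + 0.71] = 6.27 - 2.1*c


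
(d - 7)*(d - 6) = d^2 - 13*d + 42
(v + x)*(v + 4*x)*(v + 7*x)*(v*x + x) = v^4*x + 12*v^3*x^2 + v^3*x + 39*v^2*x^3 + 12*v^2*x^2 + 28*v*x^4 + 39*v*x^3 + 28*x^4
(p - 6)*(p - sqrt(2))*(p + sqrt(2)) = p^3 - 6*p^2 - 2*p + 12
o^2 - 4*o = o*(o - 4)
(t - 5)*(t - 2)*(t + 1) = t^3 - 6*t^2 + 3*t + 10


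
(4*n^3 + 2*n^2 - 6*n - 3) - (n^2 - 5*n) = 4*n^3 + n^2 - n - 3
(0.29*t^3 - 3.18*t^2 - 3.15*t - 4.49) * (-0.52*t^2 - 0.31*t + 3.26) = -0.1508*t^5 + 1.5637*t^4 + 3.5692*t^3 - 7.0555*t^2 - 8.8771*t - 14.6374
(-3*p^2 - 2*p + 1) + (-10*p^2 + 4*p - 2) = -13*p^2 + 2*p - 1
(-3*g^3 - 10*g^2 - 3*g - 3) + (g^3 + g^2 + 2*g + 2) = -2*g^3 - 9*g^2 - g - 1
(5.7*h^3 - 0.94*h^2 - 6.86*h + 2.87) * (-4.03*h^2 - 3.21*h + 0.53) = -22.971*h^5 - 14.5088*h^4 + 33.6842*h^3 + 9.9563*h^2 - 12.8485*h + 1.5211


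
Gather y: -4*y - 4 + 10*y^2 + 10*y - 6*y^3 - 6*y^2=-6*y^3 + 4*y^2 + 6*y - 4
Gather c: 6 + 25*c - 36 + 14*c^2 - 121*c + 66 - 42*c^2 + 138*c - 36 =-28*c^2 + 42*c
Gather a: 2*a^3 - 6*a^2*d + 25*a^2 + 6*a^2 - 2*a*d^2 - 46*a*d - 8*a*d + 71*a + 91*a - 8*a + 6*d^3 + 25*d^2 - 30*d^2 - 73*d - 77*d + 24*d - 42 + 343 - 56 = 2*a^3 + a^2*(31 - 6*d) + a*(-2*d^2 - 54*d + 154) + 6*d^3 - 5*d^2 - 126*d + 245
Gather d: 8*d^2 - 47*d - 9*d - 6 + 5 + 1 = 8*d^2 - 56*d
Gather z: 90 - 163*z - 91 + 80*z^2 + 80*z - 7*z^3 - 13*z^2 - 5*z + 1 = -7*z^3 + 67*z^2 - 88*z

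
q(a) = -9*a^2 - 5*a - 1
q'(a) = -18*a - 5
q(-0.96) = -4.49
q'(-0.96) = 12.28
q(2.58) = -73.81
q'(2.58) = -51.44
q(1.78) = -38.42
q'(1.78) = -37.04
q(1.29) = -22.43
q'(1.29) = -28.22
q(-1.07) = -5.95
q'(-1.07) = 14.26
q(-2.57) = -47.59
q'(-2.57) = 41.26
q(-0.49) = -0.71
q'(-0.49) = 3.82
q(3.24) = -111.68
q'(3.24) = -63.32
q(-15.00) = -1951.00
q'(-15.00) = 265.00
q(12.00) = -1357.00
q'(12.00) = -221.00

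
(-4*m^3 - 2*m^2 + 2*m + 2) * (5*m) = -20*m^4 - 10*m^3 + 10*m^2 + 10*m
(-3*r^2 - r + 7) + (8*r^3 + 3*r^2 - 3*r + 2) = 8*r^3 - 4*r + 9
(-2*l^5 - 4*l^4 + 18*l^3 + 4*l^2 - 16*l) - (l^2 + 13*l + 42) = -2*l^5 - 4*l^4 + 18*l^3 + 3*l^2 - 29*l - 42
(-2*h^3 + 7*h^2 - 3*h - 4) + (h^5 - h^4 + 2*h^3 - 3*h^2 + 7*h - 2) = h^5 - h^4 + 4*h^2 + 4*h - 6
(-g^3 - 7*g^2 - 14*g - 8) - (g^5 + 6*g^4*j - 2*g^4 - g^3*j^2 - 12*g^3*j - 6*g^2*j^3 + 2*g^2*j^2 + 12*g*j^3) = -g^5 - 6*g^4*j + 2*g^4 + g^3*j^2 + 12*g^3*j - g^3 + 6*g^2*j^3 - 2*g^2*j^2 - 7*g^2 - 12*g*j^3 - 14*g - 8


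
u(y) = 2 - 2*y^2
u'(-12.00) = 48.00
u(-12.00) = -286.00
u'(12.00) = -48.00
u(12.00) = -286.00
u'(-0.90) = 3.60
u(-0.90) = 0.38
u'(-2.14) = 8.56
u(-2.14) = -7.16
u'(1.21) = -4.84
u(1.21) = -0.93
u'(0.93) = -3.72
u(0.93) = 0.27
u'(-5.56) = 22.24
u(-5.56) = -59.83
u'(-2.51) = 10.04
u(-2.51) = -10.60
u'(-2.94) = 11.76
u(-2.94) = -15.29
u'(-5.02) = 20.08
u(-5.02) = -48.40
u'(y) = -4*y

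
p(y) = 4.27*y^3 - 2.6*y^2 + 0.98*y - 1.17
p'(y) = 12.81*y^2 - 5.2*y + 0.98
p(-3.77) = -270.62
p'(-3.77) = 202.65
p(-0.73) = -4.93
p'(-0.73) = 11.60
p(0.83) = 0.29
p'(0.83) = 5.49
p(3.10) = 104.09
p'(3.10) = 107.96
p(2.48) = 50.40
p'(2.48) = 66.87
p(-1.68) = -30.40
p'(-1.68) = 45.87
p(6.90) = 1284.54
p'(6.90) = 574.98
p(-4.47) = -438.87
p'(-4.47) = 280.18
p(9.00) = 2909.88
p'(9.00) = 991.79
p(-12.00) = -7765.89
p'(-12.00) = 1908.02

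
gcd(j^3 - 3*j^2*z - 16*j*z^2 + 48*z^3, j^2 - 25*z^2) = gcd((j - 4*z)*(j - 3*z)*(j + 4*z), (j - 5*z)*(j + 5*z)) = 1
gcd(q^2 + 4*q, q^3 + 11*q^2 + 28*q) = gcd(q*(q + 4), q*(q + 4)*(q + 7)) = q^2 + 4*q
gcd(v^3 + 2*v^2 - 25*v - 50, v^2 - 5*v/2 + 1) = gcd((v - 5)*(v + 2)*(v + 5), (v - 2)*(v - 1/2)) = 1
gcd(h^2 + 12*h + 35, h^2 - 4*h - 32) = 1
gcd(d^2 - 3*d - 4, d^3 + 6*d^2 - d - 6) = d + 1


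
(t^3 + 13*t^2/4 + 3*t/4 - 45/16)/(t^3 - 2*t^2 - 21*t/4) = (8*t^2 + 14*t - 15)/(4*t*(2*t - 7))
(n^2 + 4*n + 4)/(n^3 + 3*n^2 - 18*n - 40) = (n + 2)/(n^2 + n - 20)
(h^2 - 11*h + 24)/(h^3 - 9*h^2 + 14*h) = (h^2 - 11*h + 24)/(h*(h^2 - 9*h + 14))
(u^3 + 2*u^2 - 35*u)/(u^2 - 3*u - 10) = u*(u + 7)/(u + 2)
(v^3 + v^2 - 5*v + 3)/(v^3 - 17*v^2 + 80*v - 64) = (v^2 + 2*v - 3)/(v^2 - 16*v + 64)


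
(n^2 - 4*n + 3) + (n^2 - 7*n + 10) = 2*n^2 - 11*n + 13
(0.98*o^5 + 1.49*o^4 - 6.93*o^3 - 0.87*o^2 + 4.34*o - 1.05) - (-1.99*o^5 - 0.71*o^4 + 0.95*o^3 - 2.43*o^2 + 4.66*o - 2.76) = 2.97*o^5 + 2.2*o^4 - 7.88*o^3 + 1.56*o^2 - 0.32*o + 1.71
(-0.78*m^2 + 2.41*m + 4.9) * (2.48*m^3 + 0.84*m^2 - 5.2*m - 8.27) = -1.9344*m^5 + 5.3216*m^4 + 18.2324*m^3 - 1.9654*m^2 - 45.4107*m - 40.523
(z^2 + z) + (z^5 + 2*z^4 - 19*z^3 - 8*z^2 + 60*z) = z^5 + 2*z^4 - 19*z^3 - 7*z^2 + 61*z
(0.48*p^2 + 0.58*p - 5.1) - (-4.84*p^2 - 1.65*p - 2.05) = 5.32*p^2 + 2.23*p - 3.05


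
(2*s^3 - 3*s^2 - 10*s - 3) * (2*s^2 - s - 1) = 4*s^5 - 8*s^4 - 19*s^3 + 7*s^2 + 13*s + 3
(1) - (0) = 1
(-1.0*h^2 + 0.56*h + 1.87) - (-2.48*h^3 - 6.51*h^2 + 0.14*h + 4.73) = 2.48*h^3 + 5.51*h^2 + 0.42*h - 2.86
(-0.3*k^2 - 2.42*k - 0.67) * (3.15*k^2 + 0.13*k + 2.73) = -0.945*k^4 - 7.662*k^3 - 3.2441*k^2 - 6.6937*k - 1.8291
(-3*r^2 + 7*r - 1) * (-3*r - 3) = 9*r^3 - 12*r^2 - 18*r + 3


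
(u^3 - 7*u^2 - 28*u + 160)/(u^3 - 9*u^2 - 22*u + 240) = (u - 4)/(u - 6)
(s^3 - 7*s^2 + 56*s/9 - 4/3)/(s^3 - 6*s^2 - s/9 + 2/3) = (3*s - 2)/(3*s + 1)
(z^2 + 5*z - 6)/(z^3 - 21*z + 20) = (z + 6)/(z^2 + z - 20)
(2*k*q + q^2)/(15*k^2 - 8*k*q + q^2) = q*(2*k + q)/(15*k^2 - 8*k*q + q^2)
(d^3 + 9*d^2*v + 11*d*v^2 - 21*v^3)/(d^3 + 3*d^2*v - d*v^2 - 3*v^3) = (d + 7*v)/(d + v)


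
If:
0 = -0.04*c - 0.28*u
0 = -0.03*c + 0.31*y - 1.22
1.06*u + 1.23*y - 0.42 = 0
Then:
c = 136.46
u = -19.49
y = 17.14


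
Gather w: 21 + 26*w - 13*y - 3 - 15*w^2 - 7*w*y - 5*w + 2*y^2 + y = -15*w^2 + w*(21 - 7*y) + 2*y^2 - 12*y + 18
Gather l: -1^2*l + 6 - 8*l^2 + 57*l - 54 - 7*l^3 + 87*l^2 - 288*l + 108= -7*l^3 + 79*l^2 - 232*l + 60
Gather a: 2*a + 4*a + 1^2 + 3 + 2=6*a + 6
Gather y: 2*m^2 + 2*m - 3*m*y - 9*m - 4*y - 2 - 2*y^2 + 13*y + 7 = 2*m^2 - 7*m - 2*y^2 + y*(9 - 3*m) + 5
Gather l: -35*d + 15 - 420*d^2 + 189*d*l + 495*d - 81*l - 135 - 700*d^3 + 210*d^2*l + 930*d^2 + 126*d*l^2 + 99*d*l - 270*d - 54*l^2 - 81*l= -700*d^3 + 510*d^2 + 190*d + l^2*(126*d - 54) + l*(210*d^2 + 288*d - 162) - 120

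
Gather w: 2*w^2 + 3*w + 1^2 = 2*w^2 + 3*w + 1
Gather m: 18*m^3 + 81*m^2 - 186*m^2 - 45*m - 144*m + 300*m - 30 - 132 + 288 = 18*m^3 - 105*m^2 + 111*m + 126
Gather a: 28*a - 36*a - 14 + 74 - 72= -8*a - 12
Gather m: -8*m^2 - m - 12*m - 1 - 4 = -8*m^2 - 13*m - 5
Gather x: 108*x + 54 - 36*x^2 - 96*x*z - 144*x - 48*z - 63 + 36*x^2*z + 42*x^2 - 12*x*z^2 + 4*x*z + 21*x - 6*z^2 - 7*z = x^2*(36*z + 6) + x*(-12*z^2 - 92*z - 15) - 6*z^2 - 55*z - 9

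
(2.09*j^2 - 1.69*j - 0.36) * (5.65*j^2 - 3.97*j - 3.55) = 11.8085*j^4 - 17.8458*j^3 - 2.7442*j^2 + 7.4287*j + 1.278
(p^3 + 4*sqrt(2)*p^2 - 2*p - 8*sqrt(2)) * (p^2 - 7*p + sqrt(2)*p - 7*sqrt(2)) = p^5 - 7*p^4 + 5*sqrt(2)*p^4 - 35*sqrt(2)*p^3 + 6*p^3 - 42*p^2 - 10*sqrt(2)*p^2 - 16*p + 70*sqrt(2)*p + 112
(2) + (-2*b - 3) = -2*b - 1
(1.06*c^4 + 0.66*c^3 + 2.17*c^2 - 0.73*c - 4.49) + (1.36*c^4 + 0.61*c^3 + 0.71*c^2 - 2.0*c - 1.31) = 2.42*c^4 + 1.27*c^3 + 2.88*c^2 - 2.73*c - 5.8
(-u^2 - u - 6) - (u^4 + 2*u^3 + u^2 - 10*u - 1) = -u^4 - 2*u^3 - 2*u^2 + 9*u - 5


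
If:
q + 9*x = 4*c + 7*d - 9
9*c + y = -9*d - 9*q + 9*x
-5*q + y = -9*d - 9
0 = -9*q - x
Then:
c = -133*y/675 - 51/25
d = -68*y/675 - 21/25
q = 7*y/375 + 36/125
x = -21*y/125 - 324/125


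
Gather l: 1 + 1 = 2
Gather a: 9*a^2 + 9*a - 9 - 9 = 9*a^2 + 9*a - 18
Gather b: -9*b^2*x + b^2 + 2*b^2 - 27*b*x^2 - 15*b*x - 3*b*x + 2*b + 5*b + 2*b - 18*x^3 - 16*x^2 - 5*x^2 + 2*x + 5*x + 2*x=b^2*(3 - 9*x) + b*(-27*x^2 - 18*x + 9) - 18*x^3 - 21*x^2 + 9*x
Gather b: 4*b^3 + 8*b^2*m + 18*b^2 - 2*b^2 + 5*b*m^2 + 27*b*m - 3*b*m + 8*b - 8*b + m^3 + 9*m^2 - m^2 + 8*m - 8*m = 4*b^3 + b^2*(8*m + 16) + b*(5*m^2 + 24*m) + m^3 + 8*m^2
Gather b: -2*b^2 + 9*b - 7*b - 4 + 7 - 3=-2*b^2 + 2*b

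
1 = 1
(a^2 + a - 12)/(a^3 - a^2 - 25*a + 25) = (a^2 + a - 12)/(a^3 - a^2 - 25*a + 25)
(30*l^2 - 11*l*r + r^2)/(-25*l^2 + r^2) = (-6*l + r)/(5*l + r)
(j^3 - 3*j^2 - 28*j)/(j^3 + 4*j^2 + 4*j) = (j^2 - 3*j - 28)/(j^2 + 4*j + 4)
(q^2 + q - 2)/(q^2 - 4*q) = (q^2 + q - 2)/(q*(q - 4))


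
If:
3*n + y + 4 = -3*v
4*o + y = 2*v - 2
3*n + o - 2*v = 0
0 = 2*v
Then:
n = -2/15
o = 2/5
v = 0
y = -18/5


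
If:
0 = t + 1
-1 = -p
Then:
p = 1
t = -1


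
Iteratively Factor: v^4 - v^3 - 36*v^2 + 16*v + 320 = (v - 5)*(v^3 + 4*v^2 - 16*v - 64) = (v - 5)*(v + 4)*(v^2 - 16) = (v - 5)*(v - 4)*(v + 4)*(v + 4)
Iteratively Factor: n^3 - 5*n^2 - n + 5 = (n - 5)*(n^2 - 1) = (n - 5)*(n + 1)*(n - 1)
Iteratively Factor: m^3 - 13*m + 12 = (m - 3)*(m^2 + 3*m - 4) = (m - 3)*(m - 1)*(m + 4)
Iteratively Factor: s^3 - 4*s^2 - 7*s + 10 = (s + 2)*(s^2 - 6*s + 5) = (s - 5)*(s + 2)*(s - 1)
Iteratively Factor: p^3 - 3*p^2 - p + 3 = (p + 1)*(p^2 - 4*p + 3) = (p - 3)*(p + 1)*(p - 1)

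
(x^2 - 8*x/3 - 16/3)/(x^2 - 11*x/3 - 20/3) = (x - 4)/(x - 5)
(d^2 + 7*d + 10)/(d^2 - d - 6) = (d + 5)/(d - 3)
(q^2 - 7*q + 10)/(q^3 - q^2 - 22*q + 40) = (q - 5)/(q^2 + q - 20)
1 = 1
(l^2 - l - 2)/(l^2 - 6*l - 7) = (l - 2)/(l - 7)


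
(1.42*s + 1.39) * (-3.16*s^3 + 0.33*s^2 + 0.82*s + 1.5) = -4.4872*s^4 - 3.9238*s^3 + 1.6231*s^2 + 3.2698*s + 2.085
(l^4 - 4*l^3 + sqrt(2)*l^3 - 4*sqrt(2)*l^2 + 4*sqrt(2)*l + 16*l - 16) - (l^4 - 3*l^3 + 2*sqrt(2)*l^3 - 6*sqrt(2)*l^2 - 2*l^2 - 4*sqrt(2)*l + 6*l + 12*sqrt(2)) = -sqrt(2)*l^3 - l^3 + 2*l^2 + 2*sqrt(2)*l^2 + 10*l + 8*sqrt(2)*l - 12*sqrt(2) - 16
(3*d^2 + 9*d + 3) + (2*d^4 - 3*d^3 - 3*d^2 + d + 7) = 2*d^4 - 3*d^3 + 10*d + 10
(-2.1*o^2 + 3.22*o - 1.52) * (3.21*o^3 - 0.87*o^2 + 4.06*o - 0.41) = -6.741*o^5 + 12.1632*o^4 - 16.2066*o^3 + 15.2566*o^2 - 7.4914*o + 0.6232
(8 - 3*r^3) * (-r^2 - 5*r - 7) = 3*r^5 + 15*r^4 + 21*r^3 - 8*r^2 - 40*r - 56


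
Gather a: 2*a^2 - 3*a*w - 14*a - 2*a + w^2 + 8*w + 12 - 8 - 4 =2*a^2 + a*(-3*w - 16) + w^2 + 8*w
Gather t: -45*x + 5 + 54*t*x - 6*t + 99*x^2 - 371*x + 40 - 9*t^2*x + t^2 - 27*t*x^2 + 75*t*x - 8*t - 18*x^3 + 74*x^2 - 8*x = t^2*(1 - 9*x) + t*(-27*x^2 + 129*x - 14) - 18*x^3 + 173*x^2 - 424*x + 45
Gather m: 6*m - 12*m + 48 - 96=-6*m - 48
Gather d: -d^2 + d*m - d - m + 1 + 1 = -d^2 + d*(m - 1) - m + 2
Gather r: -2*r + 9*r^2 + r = 9*r^2 - r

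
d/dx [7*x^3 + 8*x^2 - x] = 21*x^2 + 16*x - 1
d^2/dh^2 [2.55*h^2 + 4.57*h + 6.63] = 5.10000000000000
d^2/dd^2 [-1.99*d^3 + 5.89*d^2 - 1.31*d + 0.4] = 11.78 - 11.94*d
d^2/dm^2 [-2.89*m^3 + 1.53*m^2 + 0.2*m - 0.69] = 3.06 - 17.34*m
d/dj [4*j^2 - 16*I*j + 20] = 8*j - 16*I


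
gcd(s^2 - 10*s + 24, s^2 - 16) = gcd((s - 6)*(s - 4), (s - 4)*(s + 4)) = s - 4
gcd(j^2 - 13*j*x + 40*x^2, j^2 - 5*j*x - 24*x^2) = -j + 8*x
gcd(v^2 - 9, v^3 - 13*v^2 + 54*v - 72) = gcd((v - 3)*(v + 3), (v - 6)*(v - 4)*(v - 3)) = v - 3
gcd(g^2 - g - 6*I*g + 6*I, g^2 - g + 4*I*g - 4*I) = g - 1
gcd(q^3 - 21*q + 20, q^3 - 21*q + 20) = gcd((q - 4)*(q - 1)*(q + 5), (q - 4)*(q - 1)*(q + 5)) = q^3 - 21*q + 20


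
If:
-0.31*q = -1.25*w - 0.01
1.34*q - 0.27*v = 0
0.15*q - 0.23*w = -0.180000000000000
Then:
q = -1.96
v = -9.71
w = -0.49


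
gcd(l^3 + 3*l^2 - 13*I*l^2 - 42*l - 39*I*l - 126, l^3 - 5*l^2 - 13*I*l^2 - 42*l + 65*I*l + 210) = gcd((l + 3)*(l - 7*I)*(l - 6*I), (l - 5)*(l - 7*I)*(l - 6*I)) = l^2 - 13*I*l - 42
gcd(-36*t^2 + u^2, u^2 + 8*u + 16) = 1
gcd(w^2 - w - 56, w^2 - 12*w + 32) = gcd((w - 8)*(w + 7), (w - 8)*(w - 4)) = w - 8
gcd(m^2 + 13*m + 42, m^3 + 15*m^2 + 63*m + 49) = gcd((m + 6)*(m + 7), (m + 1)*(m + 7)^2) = m + 7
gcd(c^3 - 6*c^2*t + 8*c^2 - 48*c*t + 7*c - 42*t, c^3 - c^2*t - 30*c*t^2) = -c + 6*t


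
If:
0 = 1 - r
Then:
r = 1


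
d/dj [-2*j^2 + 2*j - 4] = 2 - 4*j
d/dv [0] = 0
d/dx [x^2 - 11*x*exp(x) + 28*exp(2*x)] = -11*x*exp(x) + 2*x + 56*exp(2*x) - 11*exp(x)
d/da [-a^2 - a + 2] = -2*a - 1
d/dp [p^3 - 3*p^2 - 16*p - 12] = 3*p^2 - 6*p - 16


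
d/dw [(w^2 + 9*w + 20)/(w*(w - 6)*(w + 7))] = (-w^4 - 18*w^3 - 111*w^2 - 40*w + 840)/(w^2*(w^4 + 2*w^3 - 83*w^2 - 84*w + 1764))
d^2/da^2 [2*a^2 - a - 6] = 4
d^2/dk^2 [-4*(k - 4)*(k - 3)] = -8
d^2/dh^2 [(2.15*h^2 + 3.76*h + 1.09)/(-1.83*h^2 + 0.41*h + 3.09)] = (-28.410018*h^3 - 94.847436*h^2 - 122.66307*h - 44.223446)/(6.128487*h^6 - 4.119147*h^5 - 30.121434*h^4 + 13.841641*h^3 + 50.860782*h^2 - 11.744163*h - 29.503629)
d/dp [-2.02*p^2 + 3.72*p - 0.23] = 3.72 - 4.04*p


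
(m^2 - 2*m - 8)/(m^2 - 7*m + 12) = (m + 2)/(m - 3)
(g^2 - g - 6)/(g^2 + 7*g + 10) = (g - 3)/(g + 5)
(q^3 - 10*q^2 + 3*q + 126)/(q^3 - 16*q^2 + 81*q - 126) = (q + 3)/(q - 3)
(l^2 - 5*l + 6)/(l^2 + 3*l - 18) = (l - 2)/(l + 6)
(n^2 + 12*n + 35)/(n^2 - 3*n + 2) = (n^2 + 12*n + 35)/(n^2 - 3*n + 2)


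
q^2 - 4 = (q - 2)*(q + 2)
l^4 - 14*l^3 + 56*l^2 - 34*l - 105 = (l - 7)*(l - 5)*(l - 3)*(l + 1)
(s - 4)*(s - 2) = s^2 - 6*s + 8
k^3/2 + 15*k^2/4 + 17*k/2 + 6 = (k/2 + 1)*(k + 3/2)*(k + 4)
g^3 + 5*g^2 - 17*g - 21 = (g - 3)*(g + 1)*(g + 7)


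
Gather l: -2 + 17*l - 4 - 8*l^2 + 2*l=-8*l^2 + 19*l - 6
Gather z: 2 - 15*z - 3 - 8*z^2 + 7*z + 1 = -8*z^2 - 8*z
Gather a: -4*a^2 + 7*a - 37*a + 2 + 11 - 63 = -4*a^2 - 30*a - 50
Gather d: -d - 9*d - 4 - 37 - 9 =-10*d - 50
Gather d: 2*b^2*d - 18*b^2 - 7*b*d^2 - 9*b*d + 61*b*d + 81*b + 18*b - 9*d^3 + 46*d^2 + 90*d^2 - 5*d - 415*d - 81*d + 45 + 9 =-18*b^2 + 99*b - 9*d^3 + d^2*(136 - 7*b) + d*(2*b^2 + 52*b - 501) + 54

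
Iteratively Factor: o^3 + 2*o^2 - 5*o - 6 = (o + 1)*(o^2 + o - 6) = (o + 1)*(o + 3)*(o - 2)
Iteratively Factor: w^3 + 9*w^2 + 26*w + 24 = (w + 4)*(w^2 + 5*w + 6) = (w + 3)*(w + 4)*(w + 2)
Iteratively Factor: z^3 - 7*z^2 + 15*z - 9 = (z - 3)*(z^2 - 4*z + 3) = (z - 3)^2*(z - 1)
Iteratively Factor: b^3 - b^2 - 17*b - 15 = (b + 1)*(b^2 - 2*b - 15) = (b + 1)*(b + 3)*(b - 5)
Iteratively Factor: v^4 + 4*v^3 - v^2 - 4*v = (v)*(v^3 + 4*v^2 - v - 4) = v*(v - 1)*(v^2 + 5*v + 4) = v*(v - 1)*(v + 4)*(v + 1)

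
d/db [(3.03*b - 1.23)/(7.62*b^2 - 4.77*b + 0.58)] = (-23.0886*b^2 + 18.7452*b - 4.1097)/(58.0644*b^4 - 72.6948*b^3 + 31.5921*b^2 - 5.5332*b + 0.3364)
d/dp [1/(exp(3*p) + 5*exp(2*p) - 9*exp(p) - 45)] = (-3*exp(2*p) - 10*exp(p) + 9)*exp(p)/(exp(3*p) + 5*exp(2*p) - 9*exp(p) - 45)^2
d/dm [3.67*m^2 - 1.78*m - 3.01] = 7.34*m - 1.78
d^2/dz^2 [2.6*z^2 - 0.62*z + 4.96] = 5.20000000000000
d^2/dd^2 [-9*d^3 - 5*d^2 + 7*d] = -54*d - 10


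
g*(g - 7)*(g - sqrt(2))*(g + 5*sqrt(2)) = g^4 - 7*g^3 + 4*sqrt(2)*g^3 - 28*sqrt(2)*g^2 - 10*g^2 + 70*g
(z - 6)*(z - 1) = z^2 - 7*z + 6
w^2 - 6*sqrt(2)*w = w*(w - 6*sqrt(2))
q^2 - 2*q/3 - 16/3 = (q - 8/3)*(q + 2)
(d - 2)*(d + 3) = d^2 + d - 6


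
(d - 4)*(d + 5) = d^2 + d - 20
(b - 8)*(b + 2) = b^2 - 6*b - 16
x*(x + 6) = x^2 + 6*x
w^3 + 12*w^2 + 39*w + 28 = (w + 1)*(w + 4)*(w + 7)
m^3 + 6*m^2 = m^2*(m + 6)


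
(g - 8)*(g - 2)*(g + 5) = g^3 - 5*g^2 - 34*g + 80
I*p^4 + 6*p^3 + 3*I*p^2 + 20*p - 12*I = (p - 6*I)*(p - I)*(p + 2*I)*(I*p + 1)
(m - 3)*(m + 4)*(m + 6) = m^3 + 7*m^2 - 6*m - 72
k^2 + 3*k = k*(k + 3)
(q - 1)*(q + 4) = q^2 + 3*q - 4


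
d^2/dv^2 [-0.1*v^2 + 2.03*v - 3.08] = -0.200000000000000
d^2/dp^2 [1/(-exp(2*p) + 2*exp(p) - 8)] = 2*(-4*(1 - exp(p))^2*exp(p) + (2*exp(p) - 1)*(exp(2*p) - 2*exp(p) + 8))*exp(p)/(exp(2*p) - 2*exp(p) + 8)^3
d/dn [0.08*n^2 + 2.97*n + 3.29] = 0.16*n + 2.97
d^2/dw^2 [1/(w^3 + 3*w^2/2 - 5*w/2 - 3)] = 4*(-3*(2*w + 1)*(2*w^3 + 3*w^2 - 5*w - 6) + (6*w^2 + 6*w - 5)^2)/(2*w^3 + 3*w^2 - 5*w - 6)^3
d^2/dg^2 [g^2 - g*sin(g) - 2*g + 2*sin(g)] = g*sin(g) - 2*sqrt(2)*sin(g + pi/4) + 2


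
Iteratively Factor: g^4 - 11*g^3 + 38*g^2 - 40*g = (g - 5)*(g^3 - 6*g^2 + 8*g) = (g - 5)*(g - 4)*(g^2 - 2*g) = (g - 5)*(g - 4)*(g - 2)*(g)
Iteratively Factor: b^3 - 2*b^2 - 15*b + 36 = (b + 4)*(b^2 - 6*b + 9) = (b - 3)*(b + 4)*(b - 3)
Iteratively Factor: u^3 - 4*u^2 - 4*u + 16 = (u + 2)*(u^2 - 6*u + 8) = (u - 2)*(u + 2)*(u - 4)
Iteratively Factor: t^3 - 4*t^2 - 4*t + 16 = (t - 2)*(t^2 - 2*t - 8) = (t - 4)*(t - 2)*(t + 2)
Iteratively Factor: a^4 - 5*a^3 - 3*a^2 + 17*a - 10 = (a - 5)*(a^3 - 3*a + 2) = (a - 5)*(a - 1)*(a^2 + a - 2) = (a - 5)*(a - 1)*(a + 2)*(a - 1)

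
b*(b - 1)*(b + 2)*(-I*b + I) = -I*b^4 + 3*I*b^2 - 2*I*b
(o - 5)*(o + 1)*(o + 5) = o^3 + o^2 - 25*o - 25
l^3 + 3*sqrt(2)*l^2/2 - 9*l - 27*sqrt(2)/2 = (l - 3)*(l + 3)*(l + 3*sqrt(2)/2)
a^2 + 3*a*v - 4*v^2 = (a - v)*(a + 4*v)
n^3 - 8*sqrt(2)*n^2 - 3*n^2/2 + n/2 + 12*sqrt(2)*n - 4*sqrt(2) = (n - 1)*(n - 1/2)*(n - 8*sqrt(2))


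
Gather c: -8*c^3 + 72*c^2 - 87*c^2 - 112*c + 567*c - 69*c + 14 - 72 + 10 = -8*c^3 - 15*c^2 + 386*c - 48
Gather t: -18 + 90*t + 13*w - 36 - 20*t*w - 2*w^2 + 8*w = t*(90 - 20*w) - 2*w^2 + 21*w - 54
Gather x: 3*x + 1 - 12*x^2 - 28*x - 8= -12*x^2 - 25*x - 7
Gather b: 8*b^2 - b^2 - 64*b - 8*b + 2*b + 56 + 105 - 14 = 7*b^2 - 70*b + 147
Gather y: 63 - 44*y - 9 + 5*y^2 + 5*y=5*y^2 - 39*y + 54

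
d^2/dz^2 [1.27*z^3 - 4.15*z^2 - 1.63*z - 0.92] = 7.62*z - 8.3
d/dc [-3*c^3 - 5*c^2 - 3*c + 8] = -9*c^2 - 10*c - 3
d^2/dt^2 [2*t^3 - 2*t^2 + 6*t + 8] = 12*t - 4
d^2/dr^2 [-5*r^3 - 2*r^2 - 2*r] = -30*r - 4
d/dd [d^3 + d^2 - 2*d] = 3*d^2 + 2*d - 2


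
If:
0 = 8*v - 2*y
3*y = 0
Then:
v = 0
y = 0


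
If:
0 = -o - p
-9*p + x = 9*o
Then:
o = -p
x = 0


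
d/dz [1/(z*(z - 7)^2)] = (7 - 3*z)/(z^2*(z - 7)^3)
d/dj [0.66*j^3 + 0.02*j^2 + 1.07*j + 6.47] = 1.98*j^2 + 0.04*j + 1.07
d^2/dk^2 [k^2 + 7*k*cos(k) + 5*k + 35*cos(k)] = -7*k*cos(k) - 14*sin(k) - 35*cos(k) + 2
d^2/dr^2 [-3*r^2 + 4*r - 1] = -6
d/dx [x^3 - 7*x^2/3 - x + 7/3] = 3*x^2 - 14*x/3 - 1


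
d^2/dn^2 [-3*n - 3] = 0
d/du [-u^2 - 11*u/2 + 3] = -2*u - 11/2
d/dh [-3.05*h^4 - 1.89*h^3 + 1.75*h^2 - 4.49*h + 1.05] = -12.2*h^3 - 5.67*h^2 + 3.5*h - 4.49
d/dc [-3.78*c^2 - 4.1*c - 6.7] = -7.56*c - 4.1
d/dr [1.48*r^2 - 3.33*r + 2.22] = 2.96*r - 3.33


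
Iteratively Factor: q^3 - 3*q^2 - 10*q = (q)*(q^2 - 3*q - 10) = q*(q - 5)*(q + 2)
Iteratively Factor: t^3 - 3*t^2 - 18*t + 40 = (t - 5)*(t^2 + 2*t - 8) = (t - 5)*(t - 2)*(t + 4)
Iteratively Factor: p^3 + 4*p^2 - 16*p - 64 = (p + 4)*(p^2 - 16) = (p + 4)^2*(p - 4)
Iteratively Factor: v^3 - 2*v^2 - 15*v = (v - 5)*(v^2 + 3*v) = (v - 5)*(v + 3)*(v)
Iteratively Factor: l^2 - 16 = (l + 4)*(l - 4)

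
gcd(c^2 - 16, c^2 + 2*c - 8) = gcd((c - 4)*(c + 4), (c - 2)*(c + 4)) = c + 4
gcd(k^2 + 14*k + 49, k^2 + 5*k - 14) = k + 7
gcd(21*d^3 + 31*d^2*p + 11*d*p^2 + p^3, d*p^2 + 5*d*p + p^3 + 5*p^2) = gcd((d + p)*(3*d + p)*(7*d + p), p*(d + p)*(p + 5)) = d + p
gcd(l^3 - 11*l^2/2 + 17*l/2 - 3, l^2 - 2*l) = l - 2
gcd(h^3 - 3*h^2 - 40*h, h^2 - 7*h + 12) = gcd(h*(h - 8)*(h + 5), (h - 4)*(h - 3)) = 1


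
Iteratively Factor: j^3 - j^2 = (j)*(j^2 - j) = j*(j - 1)*(j)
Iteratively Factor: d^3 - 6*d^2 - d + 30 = (d - 5)*(d^2 - d - 6) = (d - 5)*(d + 2)*(d - 3)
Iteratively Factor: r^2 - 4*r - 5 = (r - 5)*(r + 1)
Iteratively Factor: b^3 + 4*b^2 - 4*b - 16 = (b + 4)*(b^2 - 4) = (b + 2)*(b + 4)*(b - 2)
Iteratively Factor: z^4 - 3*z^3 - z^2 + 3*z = (z + 1)*(z^3 - 4*z^2 + 3*z) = (z - 1)*(z + 1)*(z^2 - 3*z) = z*(z - 1)*(z + 1)*(z - 3)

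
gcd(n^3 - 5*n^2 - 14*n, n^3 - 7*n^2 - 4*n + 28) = n^2 - 5*n - 14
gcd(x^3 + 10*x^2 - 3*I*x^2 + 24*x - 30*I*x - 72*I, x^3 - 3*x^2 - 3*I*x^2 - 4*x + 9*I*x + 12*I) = x - 3*I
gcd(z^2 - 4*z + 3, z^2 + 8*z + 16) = 1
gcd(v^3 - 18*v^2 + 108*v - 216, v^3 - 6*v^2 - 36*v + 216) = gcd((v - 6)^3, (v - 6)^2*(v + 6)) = v^2 - 12*v + 36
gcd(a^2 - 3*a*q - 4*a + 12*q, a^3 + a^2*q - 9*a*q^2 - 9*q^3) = -a + 3*q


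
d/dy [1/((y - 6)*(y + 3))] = (3 - 2*y)/(y^4 - 6*y^3 - 27*y^2 + 108*y + 324)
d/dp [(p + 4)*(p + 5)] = 2*p + 9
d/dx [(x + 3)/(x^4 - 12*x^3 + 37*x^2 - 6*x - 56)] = (x^4 - 12*x^3 + 37*x^2 - 6*x - 2*(x + 3)*(2*x^3 - 18*x^2 + 37*x - 3) - 56)/(-x^4 + 12*x^3 - 37*x^2 + 6*x + 56)^2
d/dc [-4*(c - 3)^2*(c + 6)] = 108 - 12*c^2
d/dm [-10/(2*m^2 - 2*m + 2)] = 5*(2*m - 1)/(m^2 - m + 1)^2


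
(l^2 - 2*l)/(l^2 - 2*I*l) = (l - 2)/(l - 2*I)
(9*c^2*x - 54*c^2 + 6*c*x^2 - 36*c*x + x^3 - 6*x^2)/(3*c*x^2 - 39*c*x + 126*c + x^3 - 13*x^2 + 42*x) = (3*c + x)/(x - 7)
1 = 1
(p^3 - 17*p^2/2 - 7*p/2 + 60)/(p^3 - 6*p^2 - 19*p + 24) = (2*p^2 - p - 15)/(2*(p^2 + 2*p - 3))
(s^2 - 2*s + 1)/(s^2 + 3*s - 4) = (s - 1)/(s + 4)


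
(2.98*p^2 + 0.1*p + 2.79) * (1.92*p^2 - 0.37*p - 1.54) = 5.7216*p^4 - 0.9106*p^3 + 0.7306*p^2 - 1.1863*p - 4.2966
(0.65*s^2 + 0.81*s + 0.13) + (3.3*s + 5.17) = 0.65*s^2 + 4.11*s + 5.3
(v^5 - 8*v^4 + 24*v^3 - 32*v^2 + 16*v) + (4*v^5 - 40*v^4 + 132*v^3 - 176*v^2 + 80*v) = 5*v^5 - 48*v^4 + 156*v^3 - 208*v^2 + 96*v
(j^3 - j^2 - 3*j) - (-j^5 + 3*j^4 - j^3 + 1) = j^5 - 3*j^4 + 2*j^3 - j^2 - 3*j - 1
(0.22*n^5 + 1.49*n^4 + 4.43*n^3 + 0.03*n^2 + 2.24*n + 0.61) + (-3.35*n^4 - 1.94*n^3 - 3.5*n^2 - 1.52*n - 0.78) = 0.22*n^5 - 1.86*n^4 + 2.49*n^3 - 3.47*n^2 + 0.72*n - 0.17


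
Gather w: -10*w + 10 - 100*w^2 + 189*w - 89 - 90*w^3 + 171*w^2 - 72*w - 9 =-90*w^3 + 71*w^2 + 107*w - 88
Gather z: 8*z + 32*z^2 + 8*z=32*z^2 + 16*z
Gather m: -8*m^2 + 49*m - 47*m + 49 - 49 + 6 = -8*m^2 + 2*m + 6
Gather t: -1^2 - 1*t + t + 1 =0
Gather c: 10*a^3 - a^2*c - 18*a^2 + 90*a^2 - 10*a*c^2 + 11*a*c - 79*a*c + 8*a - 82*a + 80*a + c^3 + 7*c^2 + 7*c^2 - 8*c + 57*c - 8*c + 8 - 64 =10*a^3 + 72*a^2 + 6*a + c^3 + c^2*(14 - 10*a) + c*(-a^2 - 68*a + 41) - 56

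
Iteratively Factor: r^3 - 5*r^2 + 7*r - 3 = (r - 3)*(r^2 - 2*r + 1) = (r - 3)*(r - 1)*(r - 1)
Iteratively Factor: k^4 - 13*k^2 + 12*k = (k - 1)*(k^3 + k^2 - 12*k) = (k - 3)*(k - 1)*(k^2 + 4*k) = (k - 3)*(k - 1)*(k + 4)*(k)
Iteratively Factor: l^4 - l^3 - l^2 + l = (l + 1)*(l^3 - 2*l^2 + l) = (l - 1)*(l + 1)*(l^2 - l) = l*(l - 1)*(l + 1)*(l - 1)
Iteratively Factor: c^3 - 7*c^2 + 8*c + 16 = (c - 4)*(c^2 - 3*c - 4) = (c - 4)*(c + 1)*(c - 4)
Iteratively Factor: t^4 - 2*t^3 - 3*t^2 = (t)*(t^3 - 2*t^2 - 3*t) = t*(t - 3)*(t^2 + t) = t^2*(t - 3)*(t + 1)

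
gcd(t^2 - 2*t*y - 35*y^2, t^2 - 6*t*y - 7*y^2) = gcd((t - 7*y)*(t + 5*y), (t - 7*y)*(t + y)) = -t + 7*y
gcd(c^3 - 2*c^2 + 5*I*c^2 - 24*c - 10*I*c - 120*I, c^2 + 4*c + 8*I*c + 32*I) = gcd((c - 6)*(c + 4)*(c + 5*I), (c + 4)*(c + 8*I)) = c + 4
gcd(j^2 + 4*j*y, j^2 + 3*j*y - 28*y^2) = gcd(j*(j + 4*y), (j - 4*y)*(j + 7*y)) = 1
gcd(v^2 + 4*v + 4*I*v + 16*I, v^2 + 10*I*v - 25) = 1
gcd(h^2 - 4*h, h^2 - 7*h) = h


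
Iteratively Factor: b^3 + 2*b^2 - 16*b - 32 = (b + 2)*(b^2 - 16) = (b + 2)*(b + 4)*(b - 4)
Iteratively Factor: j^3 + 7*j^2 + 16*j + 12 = (j + 3)*(j^2 + 4*j + 4) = (j + 2)*(j + 3)*(j + 2)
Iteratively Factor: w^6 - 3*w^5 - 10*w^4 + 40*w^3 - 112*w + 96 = (w - 2)*(w^5 - w^4 - 12*w^3 + 16*w^2 + 32*w - 48) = (w - 2)*(w + 2)*(w^4 - 3*w^3 - 6*w^2 + 28*w - 24) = (w - 2)*(w + 2)*(w + 3)*(w^3 - 6*w^2 + 12*w - 8) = (w - 2)^2*(w + 2)*(w + 3)*(w^2 - 4*w + 4) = (w - 2)^3*(w + 2)*(w + 3)*(w - 2)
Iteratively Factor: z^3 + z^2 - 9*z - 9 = (z + 3)*(z^2 - 2*z - 3) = (z - 3)*(z + 3)*(z + 1)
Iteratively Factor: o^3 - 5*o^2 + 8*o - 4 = (o - 1)*(o^2 - 4*o + 4) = (o - 2)*(o - 1)*(o - 2)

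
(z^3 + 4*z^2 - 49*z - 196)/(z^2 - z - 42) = (z^2 + 11*z + 28)/(z + 6)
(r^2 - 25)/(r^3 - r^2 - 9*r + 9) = (r^2 - 25)/(r^3 - r^2 - 9*r + 9)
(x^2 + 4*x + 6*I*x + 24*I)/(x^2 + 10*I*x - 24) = (x + 4)/(x + 4*I)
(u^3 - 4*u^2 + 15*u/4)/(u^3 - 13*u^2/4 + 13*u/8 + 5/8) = 2*u*(2*u - 3)/(4*u^2 - 3*u - 1)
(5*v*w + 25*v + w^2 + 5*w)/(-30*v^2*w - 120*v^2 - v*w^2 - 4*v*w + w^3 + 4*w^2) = (-w - 5)/(6*v*w + 24*v - w^2 - 4*w)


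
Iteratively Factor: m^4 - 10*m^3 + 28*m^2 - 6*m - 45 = (m - 3)*(m^3 - 7*m^2 + 7*m + 15) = (m - 3)*(m + 1)*(m^2 - 8*m + 15) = (m - 5)*(m - 3)*(m + 1)*(m - 3)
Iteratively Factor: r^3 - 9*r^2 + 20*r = (r)*(r^2 - 9*r + 20) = r*(r - 5)*(r - 4)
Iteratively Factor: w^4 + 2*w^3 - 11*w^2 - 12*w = (w)*(w^3 + 2*w^2 - 11*w - 12) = w*(w + 1)*(w^2 + w - 12) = w*(w + 1)*(w + 4)*(w - 3)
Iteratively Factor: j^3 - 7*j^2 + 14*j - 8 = (j - 1)*(j^2 - 6*j + 8) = (j - 2)*(j - 1)*(j - 4)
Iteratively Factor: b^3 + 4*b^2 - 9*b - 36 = (b + 3)*(b^2 + b - 12) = (b - 3)*(b + 3)*(b + 4)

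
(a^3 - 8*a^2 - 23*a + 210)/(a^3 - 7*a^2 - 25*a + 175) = (a - 6)/(a - 5)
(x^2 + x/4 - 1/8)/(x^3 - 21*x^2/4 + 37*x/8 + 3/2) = (8*x^2 + 2*x - 1)/(8*x^3 - 42*x^2 + 37*x + 12)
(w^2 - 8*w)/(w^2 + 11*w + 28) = w*(w - 8)/(w^2 + 11*w + 28)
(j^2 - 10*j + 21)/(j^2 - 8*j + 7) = (j - 3)/(j - 1)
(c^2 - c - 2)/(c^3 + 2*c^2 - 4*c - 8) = (c + 1)/(c^2 + 4*c + 4)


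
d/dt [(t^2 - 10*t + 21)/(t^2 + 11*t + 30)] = 3*(7*t^2 + 6*t - 177)/(t^4 + 22*t^3 + 181*t^2 + 660*t + 900)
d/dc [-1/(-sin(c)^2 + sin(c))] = (-2/tan(c) + cos(c)/sin(c)^2)/(sin(c) - 1)^2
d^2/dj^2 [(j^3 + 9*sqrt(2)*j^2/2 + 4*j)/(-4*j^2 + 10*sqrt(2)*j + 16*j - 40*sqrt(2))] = 2*(-55*j^3 - 28*sqrt(2)*j^3 + 120*sqrt(2)*j^2 + 420*j^2 - 600*j + 120*sqrt(2)*j - 1060*sqrt(2) - 200)/(4*j^6 - 48*j^5 - 30*sqrt(2)*j^5 + 342*j^4 + 360*sqrt(2)*j^4 - 1565*sqrt(2)*j^3 - 2056*j^3 + 3420*sqrt(2)*j^2 + 7200*j^2 - 9600*j - 6000*sqrt(2)*j + 8000*sqrt(2))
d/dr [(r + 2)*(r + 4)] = 2*r + 6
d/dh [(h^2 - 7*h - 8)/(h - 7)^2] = (65 - 7*h)/(h^3 - 21*h^2 + 147*h - 343)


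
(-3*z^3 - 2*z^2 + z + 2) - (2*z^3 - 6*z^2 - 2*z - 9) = -5*z^3 + 4*z^2 + 3*z + 11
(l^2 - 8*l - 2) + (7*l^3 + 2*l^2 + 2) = 7*l^3 + 3*l^2 - 8*l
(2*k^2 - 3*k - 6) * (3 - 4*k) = -8*k^3 + 18*k^2 + 15*k - 18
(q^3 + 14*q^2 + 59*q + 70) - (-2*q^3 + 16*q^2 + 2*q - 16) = 3*q^3 - 2*q^2 + 57*q + 86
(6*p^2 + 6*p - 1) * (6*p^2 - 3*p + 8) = 36*p^4 + 18*p^3 + 24*p^2 + 51*p - 8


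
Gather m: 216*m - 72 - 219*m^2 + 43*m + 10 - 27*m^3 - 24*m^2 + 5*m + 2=-27*m^3 - 243*m^2 + 264*m - 60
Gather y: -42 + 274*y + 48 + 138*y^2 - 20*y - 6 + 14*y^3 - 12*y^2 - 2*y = 14*y^3 + 126*y^2 + 252*y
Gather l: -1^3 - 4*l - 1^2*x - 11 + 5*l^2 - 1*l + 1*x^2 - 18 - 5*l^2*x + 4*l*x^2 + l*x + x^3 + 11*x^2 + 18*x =l^2*(5 - 5*x) + l*(4*x^2 + x - 5) + x^3 + 12*x^2 + 17*x - 30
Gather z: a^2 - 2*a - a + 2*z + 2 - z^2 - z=a^2 - 3*a - z^2 + z + 2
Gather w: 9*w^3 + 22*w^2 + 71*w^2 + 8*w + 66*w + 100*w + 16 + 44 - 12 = 9*w^3 + 93*w^2 + 174*w + 48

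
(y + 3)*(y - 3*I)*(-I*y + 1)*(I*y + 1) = y^4 + 3*y^3 - 3*I*y^3 + y^2 - 9*I*y^2 + 3*y - 3*I*y - 9*I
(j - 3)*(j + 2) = j^2 - j - 6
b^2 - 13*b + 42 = (b - 7)*(b - 6)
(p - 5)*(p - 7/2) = p^2 - 17*p/2 + 35/2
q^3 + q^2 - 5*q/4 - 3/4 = (q - 1)*(q + 1/2)*(q + 3/2)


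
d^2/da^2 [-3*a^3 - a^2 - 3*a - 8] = -18*a - 2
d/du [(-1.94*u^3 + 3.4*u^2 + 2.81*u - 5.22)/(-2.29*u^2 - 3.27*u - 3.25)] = (4.4426*u^4 + 12.6876*u^3 + 14.2319*u^2 - 46.0076*u - 26.2019)/(5.2441*u^4 + 14.9766*u^3 + 25.5779*u^2 + 21.255*u + 10.5625)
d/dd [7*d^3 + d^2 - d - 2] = 21*d^2 + 2*d - 1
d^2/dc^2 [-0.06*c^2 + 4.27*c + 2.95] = -0.120000000000000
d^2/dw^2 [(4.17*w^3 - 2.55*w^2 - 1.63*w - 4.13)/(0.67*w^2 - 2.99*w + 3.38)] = (43.993426*w^3 - 229.332486*w^2 + 357.62805*w - 146.350282)/(0.300763*w^6 - 4.026633*w^5 + 22.521447*w^4 - 67.357823*w^3 + 113.615658*w^2 - 102.476868*w + 38.614472)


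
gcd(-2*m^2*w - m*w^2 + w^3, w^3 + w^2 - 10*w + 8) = 1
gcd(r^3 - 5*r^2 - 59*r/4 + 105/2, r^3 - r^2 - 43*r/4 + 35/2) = r^2 + r - 35/4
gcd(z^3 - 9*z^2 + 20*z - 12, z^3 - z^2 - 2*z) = z - 2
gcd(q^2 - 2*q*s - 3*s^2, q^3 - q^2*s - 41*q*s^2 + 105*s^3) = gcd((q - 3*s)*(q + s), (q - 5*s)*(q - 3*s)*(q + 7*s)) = q - 3*s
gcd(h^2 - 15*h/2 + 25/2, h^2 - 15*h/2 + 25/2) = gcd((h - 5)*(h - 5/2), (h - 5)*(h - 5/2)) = h^2 - 15*h/2 + 25/2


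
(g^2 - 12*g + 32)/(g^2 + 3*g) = (g^2 - 12*g + 32)/(g*(g + 3))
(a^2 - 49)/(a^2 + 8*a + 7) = (a - 7)/(a + 1)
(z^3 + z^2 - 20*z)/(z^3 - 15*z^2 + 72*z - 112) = z*(z + 5)/(z^2 - 11*z + 28)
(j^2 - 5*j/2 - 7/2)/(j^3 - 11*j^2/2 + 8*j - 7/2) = (j + 1)/(j^2 - 2*j + 1)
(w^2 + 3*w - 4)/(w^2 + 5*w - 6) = (w + 4)/(w + 6)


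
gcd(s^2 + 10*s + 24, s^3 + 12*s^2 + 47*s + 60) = s + 4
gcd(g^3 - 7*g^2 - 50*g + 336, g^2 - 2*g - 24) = g - 6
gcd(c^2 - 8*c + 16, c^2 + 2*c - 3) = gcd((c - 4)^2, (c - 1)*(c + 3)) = 1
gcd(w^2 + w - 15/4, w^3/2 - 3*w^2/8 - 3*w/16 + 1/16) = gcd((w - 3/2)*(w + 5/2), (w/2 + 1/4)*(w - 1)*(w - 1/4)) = 1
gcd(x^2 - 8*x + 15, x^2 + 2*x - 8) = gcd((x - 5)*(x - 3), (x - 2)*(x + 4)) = 1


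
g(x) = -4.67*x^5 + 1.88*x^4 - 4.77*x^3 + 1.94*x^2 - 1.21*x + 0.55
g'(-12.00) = -499288.57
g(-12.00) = 1209566.11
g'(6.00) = -29130.37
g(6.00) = -34844.63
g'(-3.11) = -2562.27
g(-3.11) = 1701.12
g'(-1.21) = -90.23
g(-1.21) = 29.45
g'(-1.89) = -408.37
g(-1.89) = 178.58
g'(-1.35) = -128.59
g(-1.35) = 44.64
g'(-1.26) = -102.71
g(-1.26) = 34.27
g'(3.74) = -4361.96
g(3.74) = -3275.78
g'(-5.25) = -19242.96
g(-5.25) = 20804.56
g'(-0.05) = -1.44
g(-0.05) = 0.62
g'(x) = -23.35*x^4 + 7.52*x^3 - 14.31*x^2 + 3.88*x - 1.21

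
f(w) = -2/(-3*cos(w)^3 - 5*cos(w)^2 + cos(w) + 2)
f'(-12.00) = 2.34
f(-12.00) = 0.79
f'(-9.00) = 3.46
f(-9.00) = 2.52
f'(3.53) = 2.80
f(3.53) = 2.41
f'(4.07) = 95.32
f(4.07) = -7.96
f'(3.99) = 13587.49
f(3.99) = -99.25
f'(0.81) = 32.74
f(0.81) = 2.98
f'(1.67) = -1.10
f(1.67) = -1.08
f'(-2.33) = 841.64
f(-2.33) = 25.32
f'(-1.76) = 1.84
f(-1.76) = -1.21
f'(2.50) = -17.70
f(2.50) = 4.28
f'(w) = -2*(-9*sin(w)*cos(w)^2 - 10*sin(w)*cos(w) + sin(w))/(-3*cos(w)^3 - 5*cos(w)^2 + cos(w) + 2)^2 = 2*(9*cos(w)^2 + 10*cos(w) - 1)*sin(w)/((-sin(w)^2 + cos(w))^2*(3*cos(w) + 2)^2)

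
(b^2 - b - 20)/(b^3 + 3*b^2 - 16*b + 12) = (b^2 - b - 20)/(b^3 + 3*b^2 - 16*b + 12)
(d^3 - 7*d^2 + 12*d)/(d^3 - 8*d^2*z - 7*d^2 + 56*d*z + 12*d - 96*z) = d/(d - 8*z)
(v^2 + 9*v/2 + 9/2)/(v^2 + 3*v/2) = (v + 3)/v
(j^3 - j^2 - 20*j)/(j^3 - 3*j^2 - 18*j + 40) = j/(j - 2)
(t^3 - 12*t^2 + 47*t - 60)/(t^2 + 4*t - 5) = (t^3 - 12*t^2 + 47*t - 60)/(t^2 + 4*t - 5)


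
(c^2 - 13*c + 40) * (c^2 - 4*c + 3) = c^4 - 17*c^3 + 95*c^2 - 199*c + 120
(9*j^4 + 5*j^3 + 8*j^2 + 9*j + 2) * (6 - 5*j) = -45*j^5 + 29*j^4 - 10*j^3 + 3*j^2 + 44*j + 12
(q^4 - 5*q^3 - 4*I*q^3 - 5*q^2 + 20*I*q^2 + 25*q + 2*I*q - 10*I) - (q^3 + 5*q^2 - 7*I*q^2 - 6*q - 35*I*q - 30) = q^4 - 6*q^3 - 4*I*q^3 - 10*q^2 + 27*I*q^2 + 31*q + 37*I*q + 30 - 10*I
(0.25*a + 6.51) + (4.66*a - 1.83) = 4.91*a + 4.68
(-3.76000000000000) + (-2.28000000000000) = -6.04000000000000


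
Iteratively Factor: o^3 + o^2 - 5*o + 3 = (o + 3)*(o^2 - 2*o + 1) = (o - 1)*(o + 3)*(o - 1)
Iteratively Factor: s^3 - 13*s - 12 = (s + 3)*(s^2 - 3*s - 4) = (s - 4)*(s + 3)*(s + 1)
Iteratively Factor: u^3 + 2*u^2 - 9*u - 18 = (u - 3)*(u^2 + 5*u + 6) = (u - 3)*(u + 3)*(u + 2)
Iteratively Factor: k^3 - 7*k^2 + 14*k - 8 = (k - 2)*(k^2 - 5*k + 4) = (k - 4)*(k - 2)*(k - 1)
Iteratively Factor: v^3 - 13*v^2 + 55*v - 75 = (v - 3)*(v^2 - 10*v + 25) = (v - 5)*(v - 3)*(v - 5)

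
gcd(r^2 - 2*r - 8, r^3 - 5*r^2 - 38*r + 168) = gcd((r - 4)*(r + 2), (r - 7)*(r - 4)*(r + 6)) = r - 4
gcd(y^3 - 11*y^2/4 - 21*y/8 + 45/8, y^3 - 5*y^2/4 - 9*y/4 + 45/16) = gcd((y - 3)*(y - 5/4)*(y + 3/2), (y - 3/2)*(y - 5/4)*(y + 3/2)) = y^2 + y/4 - 15/8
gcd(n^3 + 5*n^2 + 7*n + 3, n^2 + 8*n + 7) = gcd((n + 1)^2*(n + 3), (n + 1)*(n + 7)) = n + 1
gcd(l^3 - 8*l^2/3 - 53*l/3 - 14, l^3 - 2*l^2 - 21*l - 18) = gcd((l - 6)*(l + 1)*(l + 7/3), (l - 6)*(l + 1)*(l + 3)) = l^2 - 5*l - 6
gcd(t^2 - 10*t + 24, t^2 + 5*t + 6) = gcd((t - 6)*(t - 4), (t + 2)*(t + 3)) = 1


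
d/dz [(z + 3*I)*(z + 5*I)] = 2*z + 8*I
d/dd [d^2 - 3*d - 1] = 2*d - 3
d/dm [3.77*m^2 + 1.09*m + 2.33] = 7.54*m + 1.09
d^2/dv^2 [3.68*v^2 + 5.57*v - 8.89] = 7.36000000000000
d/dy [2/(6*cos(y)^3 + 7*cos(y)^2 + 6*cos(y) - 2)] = 4*(9*cos(y)^2 + 7*cos(y) + 3)*sin(y)/(6*cos(y)^3 + 7*cos(y)^2 + 6*cos(y) - 2)^2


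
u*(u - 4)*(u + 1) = u^3 - 3*u^2 - 4*u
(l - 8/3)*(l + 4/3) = l^2 - 4*l/3 - 32/9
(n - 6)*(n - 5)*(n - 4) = n^3 - 15*n^2 + 74*n - 120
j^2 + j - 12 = (j - 3)*(j + 4)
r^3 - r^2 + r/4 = r*(r - 1/2)^2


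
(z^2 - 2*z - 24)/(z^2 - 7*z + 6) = (z + 4)/(z - 1)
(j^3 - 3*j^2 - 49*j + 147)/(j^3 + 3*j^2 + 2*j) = (j^3 - 3*j^2 - 49*j + 147)/(j*(j^2 + 3*j + 2))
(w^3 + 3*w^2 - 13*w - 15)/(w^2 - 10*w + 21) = (w^2 + 6*w + 5)/(w - 7)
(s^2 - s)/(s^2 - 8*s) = (s - 1)/(s - 8)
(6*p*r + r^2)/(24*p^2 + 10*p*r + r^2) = r/(4*p + r)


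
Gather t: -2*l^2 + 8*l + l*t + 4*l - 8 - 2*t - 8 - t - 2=-2*l^2 + 12*l + t*(l - 3) - 18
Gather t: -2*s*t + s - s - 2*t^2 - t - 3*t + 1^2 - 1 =-2*t^2 + t*(-2*s - 4)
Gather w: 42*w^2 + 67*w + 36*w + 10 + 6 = 42*w^2 + 103*w + 16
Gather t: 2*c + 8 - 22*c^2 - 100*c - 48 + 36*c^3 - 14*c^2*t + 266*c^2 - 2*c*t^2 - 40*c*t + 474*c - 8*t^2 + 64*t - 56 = 36*c^3 + 244*c^2 + 376*c + t^2*(-2*c - 8) + t*(-14*c^2 - 40*c + 64) - 96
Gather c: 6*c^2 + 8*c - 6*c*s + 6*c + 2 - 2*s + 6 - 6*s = 6*c^2 + c*(14 - 6*s) - 8*s + 8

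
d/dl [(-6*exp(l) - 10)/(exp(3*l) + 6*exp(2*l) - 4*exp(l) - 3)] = (12*exp(3*l) + 66*exp(2*l) + 120*exp(l) - 22)*exp(l)/(exp(6*l) + 12*exp(5*l) + 28*exp(4*l) - 54*exp(3*l) - 20*exp(2*l) + 24*exp(l) + 9)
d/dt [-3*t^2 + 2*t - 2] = 2 - 6*t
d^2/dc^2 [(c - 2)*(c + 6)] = 2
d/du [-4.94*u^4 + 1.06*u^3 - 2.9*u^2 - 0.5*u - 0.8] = -19.76*u^3 + 3.18*u^2 - 5.8*u - 0.5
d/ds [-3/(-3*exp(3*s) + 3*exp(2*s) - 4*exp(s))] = 3*(-9*exp(2*s) + 6*exp(s) - 4)*exp(-s)/(3*exp(2*s) - 3*exp(s) + 4)^2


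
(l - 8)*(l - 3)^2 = l^3 - 14*l^2 + 57*l - 72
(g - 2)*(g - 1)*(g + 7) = g^3 + 4*g^2 - 19*g + 14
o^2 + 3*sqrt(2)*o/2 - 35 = (o - 7*sqrt(2)/2)*(o + 5*sqrt(2))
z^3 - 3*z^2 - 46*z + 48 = (z - 8)*(z - 1)*(z + 6)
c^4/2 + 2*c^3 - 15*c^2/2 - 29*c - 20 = (c/2 + 1)*(c - 4)*(c + 1)*(c + 5)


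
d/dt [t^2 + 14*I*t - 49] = 2*t + 14*I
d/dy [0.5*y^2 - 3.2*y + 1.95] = 1.0*y - 3.2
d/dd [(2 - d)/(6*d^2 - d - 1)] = (-6*d^2 + d + (d - 2)*(12*d - 1) + 1)/(-6*d^2 + d + 1)^2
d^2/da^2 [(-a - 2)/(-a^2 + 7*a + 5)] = 2*((5 - 3*a)*(-a^2 + 7*a + 5) - (a + 2)*(2*a - 7)^2)/(-a^2 + 7*a + 5)^3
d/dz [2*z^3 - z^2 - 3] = 2*z*(3*z - 1)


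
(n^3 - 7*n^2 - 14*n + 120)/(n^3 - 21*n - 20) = (n - 6)/(n + 1)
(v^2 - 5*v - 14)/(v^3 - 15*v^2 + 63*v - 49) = (v + 2)/(v^2 - 8*v + 7)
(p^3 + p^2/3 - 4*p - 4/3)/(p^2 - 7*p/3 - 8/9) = 3*(p^2 - 4)/(3*p - 8)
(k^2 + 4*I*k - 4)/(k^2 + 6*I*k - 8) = (k + 2*I)/(k + 4*I)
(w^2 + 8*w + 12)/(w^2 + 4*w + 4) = (w + 6)/(w + 2)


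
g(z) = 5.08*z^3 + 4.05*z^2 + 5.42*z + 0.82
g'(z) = 15.24*z^2 + 8.1*z + 5.42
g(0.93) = 13.45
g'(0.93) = 26.13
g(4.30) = 502.91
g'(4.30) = 322.04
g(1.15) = 20.14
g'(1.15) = 34.89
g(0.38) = 3.74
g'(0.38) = 10.70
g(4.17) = 462.21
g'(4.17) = 304.20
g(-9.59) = -4159.12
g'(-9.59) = 1329.33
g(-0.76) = -3.19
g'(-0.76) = 8.07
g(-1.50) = -15.34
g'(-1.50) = 27.56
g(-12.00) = -8259.26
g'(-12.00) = 2102.78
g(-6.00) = -983.18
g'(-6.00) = 505.46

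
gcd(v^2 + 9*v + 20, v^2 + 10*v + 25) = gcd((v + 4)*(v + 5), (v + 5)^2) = v + 5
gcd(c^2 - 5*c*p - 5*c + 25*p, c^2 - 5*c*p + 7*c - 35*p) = -c + 5*p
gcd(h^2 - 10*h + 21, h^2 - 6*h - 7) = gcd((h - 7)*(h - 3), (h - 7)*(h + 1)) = h - 7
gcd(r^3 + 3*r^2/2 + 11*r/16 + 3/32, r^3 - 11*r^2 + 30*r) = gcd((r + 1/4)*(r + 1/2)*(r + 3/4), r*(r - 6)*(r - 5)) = 1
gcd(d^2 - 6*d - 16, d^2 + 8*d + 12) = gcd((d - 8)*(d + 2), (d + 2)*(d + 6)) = d + 2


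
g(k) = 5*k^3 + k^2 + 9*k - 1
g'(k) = 15*k^2 + 2*k + 9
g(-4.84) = -588.03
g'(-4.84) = 350.70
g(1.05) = 15.34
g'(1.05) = 27.64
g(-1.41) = -25.72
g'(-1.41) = 36.00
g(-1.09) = -16.10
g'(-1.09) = 24.64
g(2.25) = 81.27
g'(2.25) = 89.44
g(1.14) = 17.97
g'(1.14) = 30.77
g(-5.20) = -723.80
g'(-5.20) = 404.20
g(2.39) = 94.48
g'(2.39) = 99.46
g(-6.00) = -1099.00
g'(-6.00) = 537.00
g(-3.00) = -154.00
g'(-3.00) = 138.00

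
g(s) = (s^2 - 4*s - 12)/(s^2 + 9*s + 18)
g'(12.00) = 0.04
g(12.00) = 0.31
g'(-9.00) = 1.69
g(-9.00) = 5.83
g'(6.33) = 0.07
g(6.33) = 0.02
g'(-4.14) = 2.32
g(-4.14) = -10.23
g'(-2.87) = -175.88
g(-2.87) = 18.97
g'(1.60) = 0.14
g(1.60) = -0.45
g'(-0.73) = -0.01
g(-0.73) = -0.71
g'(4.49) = 0.09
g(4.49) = -0.12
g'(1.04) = 0.14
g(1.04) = -0.53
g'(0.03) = 0.11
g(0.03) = -0.66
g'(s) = (-2*s - 9)*(s^2 - 4*s - 12)/(s^2 + 9*s + 18)^2 + (2*s - 4)/(s^2 + 9*s + 18)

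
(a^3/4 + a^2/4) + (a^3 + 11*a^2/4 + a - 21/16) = 5*a^3/4 + 3*a^2 + a - 21/16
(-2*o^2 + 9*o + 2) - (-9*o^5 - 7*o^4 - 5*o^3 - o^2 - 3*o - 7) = 9*o^5 + 7*o^4 + 5*o^3 - o^2 + 12*o + 9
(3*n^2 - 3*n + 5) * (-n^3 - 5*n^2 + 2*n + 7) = -3*n^5 - 12*n^4 + 16*n^3 - 10*n^2 - 11*n + 35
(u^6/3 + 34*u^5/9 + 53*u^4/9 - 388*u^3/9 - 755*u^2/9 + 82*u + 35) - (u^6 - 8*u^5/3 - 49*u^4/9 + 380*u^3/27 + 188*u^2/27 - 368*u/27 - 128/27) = -2*u^6/3 + 58*u^5/9 + 34*u^4/3 - 1544*u^3/27 - 2453*u^2/27 + 2582*u/27 + 1073/27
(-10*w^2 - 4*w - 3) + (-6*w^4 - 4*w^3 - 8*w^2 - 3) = -6*w^4 - 4*w^3 - 18*w^2 - 4*w - 6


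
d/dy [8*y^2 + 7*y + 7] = 16*y + 7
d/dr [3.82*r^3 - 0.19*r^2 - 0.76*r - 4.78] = 11.46*r^2 - 0.38*r - 0.76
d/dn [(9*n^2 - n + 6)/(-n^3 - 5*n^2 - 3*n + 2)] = (9*n^4 - 2*n^3 - 14*n^2 + 96*n + 16)/(n^6 + 10*n^5 + 31*n^4 + 26*n^3 - 11*n^2 - 12*n + 4)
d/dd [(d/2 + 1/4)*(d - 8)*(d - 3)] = 3*d^2/2 - 21*d/2 + 37/4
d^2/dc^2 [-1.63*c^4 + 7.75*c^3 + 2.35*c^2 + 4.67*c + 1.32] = -19.56*c^2 + 46.5*c + 4.7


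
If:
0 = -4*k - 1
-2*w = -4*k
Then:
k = -1/4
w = -1/2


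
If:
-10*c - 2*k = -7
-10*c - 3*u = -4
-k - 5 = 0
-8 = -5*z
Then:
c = 17/10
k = -5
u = -13/3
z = 8/5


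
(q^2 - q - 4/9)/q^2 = (q^2 - q - 4/9)/q^2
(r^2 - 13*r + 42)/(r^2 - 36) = (r - 7)/(r + 6)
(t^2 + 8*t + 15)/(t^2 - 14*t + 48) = (t^2 + 8*t + 15)/(t^2 - 14*t + 48)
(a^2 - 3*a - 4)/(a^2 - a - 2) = (a - 4)/(a - 2)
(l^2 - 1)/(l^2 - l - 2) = (l - 1)/(l - 2)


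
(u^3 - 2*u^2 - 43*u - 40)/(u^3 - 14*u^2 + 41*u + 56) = (u + 5)/(u - 7)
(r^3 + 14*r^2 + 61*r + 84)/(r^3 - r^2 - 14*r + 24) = (r^2 + 10*r + 21)/(r^2 - 5*r + 6)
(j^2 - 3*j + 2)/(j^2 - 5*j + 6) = (j - 1)/(j - 3)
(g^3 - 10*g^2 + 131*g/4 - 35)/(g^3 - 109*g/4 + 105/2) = (g - 4)/(g + 6)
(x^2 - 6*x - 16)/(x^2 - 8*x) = (x + 2)/x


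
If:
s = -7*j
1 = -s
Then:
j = 1/7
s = -1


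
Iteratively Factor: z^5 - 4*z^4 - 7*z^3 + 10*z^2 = (z - 5)*(z^4 + z^3 - 2*z^2) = z*(z - 5)*(z^3 + z^2 - 2*z) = z*(z - 5)*(z + 2)*(z^2 - z) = z*(z - 5)*(z - 1)*(z + 2)*(z)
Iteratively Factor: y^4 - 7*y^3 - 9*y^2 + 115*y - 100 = (y + 4)*(y^3 - 11*y^2 + 35*y - 25) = (y - 5)*(y + 4)*(y^2 - 6*y + 5) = (y - 5)*(y - 1)*(y + 4)*(y - 5)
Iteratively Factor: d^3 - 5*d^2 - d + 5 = (d - 1)*(d^2 - 4*d - 5) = (d - 5)*(d - 1)*(d + 1)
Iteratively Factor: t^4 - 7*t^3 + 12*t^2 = (t - 3)*(t^3 - 4*t^2) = t*(t - 3)*(t^2 - 4*t) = t^2*(t - 3)*(t - 4)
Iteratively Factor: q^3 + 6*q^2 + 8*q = (q + 4)*(q^2 + 2*q) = q*(q + 4)*(q + 2)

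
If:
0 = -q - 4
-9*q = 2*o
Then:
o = 18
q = -4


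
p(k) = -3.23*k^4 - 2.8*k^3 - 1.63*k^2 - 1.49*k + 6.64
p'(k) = -12.92*k^3 - 8.4*k^2 - 3.26*k - 1.49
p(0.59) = 4.23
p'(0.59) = -8.99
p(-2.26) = -50.26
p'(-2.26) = 112.11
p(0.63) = 3.85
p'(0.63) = -10.11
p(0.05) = 6.56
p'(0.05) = -1.68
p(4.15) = -1185.81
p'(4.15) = -1083.12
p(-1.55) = -3.18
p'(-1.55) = 31.49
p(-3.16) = -238.65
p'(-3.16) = 332.62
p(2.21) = -111.89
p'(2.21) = -189.18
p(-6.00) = -3624.38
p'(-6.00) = 2506.39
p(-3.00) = -189.59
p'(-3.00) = 281.53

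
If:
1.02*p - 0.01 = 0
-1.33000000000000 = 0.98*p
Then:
No Solution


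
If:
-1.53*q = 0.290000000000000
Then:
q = -0.19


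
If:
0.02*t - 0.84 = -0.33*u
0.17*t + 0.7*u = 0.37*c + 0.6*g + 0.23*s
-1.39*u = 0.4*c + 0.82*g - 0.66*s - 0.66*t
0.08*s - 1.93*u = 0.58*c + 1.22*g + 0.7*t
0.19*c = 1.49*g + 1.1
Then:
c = -0.89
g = -0.85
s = 8.88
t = -4.54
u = 2.82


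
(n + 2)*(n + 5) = n^2 + 7*n + 10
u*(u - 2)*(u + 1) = u^3 - u^2 - 2*u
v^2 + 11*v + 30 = (v + 5)*(v + 6)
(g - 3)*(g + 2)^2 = g^3 + g^2 - 8*g - 12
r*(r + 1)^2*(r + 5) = r^4 + 7*r^3 + 11*r^2 + 5*r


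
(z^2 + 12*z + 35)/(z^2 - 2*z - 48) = (z^2 + 12*z + 35)/(z^2 - 2*z - 48)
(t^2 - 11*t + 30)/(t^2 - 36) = (t - 5)/(t + 6)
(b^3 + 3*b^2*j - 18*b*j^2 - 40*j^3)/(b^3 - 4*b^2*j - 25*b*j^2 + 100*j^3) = (b + 2*j)/(b - 5*j)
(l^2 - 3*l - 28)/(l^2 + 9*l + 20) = (l - 7)/(l + 5)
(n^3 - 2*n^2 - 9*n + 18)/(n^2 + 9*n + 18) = (n^2 - 5*n + 6)/(n + 6)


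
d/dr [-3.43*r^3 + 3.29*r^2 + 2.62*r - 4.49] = -10.29*r^2 + 6.58*r + 2.62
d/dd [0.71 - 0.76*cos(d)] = 0.76*sin(d)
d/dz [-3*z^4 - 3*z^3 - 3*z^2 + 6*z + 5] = -12*z^3 - 9*z^2 - 6*z + 6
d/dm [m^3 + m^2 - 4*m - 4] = 3*m^2 + 2*m - 4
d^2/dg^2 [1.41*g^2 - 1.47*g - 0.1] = 2.82000000000000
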